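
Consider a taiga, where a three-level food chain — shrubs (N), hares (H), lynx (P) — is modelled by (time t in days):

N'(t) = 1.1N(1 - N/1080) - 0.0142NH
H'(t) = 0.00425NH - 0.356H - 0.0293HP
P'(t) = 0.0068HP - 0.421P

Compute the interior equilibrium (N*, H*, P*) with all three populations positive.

From dP/dt = 0: 0.0068H* = 0.421, so H* = 61.9.
From dN/dt = 0: 1.1(1 - N*/1080) = 0.0142·61.9, giving N* = 1080·(1 - 0.799) = 217.
From dH/dt = 0: 0.00425·217 - 0.356 = 0.0293P*, so P* = 0.566/0.0293 = 19.3.

N* ≈ 217, H* ≈ 61.9, P* ≈ 19.3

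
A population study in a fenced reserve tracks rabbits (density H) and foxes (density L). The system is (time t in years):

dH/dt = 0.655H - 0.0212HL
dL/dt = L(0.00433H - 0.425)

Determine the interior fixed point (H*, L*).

Set dL/dt = 0 with L > 0: 0.00433H - 0.425 = 0, so H* = 0.425/0.00433 = 98.2.
Set dH/dt = 0 with H > 0: 0.655 - 0.0212L = 0, so L* = 0.655/0.0212 = 30.9.

H* ≈ 98.2, L* ≈ 30.9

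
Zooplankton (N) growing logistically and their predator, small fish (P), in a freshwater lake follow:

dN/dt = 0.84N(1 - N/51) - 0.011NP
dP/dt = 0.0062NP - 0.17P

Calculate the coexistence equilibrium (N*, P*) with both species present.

N* ≈ 27.4, P* ≈ 35.3

From dP/dt = 0 with P > 0: 0.0062N* = 0.17, so N* = 27.4.
Substitute into dN/dt = 0: 0.84(1 - 27.4/51) = 0.011P*.
The bracket is 0.462, giving P* = 0.388/0.011 = 35.3.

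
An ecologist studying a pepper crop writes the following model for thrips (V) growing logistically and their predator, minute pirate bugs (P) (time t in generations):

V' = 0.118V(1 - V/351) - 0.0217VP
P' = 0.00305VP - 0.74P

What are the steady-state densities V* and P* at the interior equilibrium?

From dP/dt = 0 with P > 0: 0.00305V* = 0.74, so V* = 243.
Substitute into dV/dt = 0: 0.118(1 - 243/351) = 0.0217P*.
The bracket is 0.309, giving P* = 0.0364/0.0217 = 1.68.

V* ≈ 243, P* ≈ 1.68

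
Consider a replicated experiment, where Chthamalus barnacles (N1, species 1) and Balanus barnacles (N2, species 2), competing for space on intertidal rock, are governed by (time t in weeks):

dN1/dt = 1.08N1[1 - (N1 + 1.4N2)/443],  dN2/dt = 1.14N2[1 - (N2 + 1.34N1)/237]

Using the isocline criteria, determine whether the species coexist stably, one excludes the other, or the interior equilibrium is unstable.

Compare the nullcline intercepts: K1/α12 = 443/1.4 = 316 > K2 = 237; K2/α21 = 237/1.34 = 177 < K1 = 443.
Since the inequalities point opposite ways, species 1 can invade but species 2 cannot.

species 1 excludes species 2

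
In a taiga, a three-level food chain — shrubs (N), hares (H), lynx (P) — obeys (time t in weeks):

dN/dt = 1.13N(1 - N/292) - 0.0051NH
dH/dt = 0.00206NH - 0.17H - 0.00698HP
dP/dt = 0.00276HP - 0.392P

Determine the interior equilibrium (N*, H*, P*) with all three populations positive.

From dP/dt = 0: 0.00276H* = 0.392, so H* = 142.
From dN/dt = 0: 1.13(1 - N*/292) = 0.0051·142, giving N* = 292·(1 - 0.641) = 105.
From dH/dt = 0: 0.00206·105 - 0.17 = 0.00698P*, so P* = 0.0459/0.00698 = 6.58.

N* ≈ 105, H* ≈ 142, P* ≈ 6.58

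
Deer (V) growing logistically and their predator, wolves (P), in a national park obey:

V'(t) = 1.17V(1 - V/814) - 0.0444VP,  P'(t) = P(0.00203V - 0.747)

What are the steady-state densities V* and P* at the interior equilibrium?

V* ≈ 368, P* ≈ 14.4

From dP/dt = 0 with P > 0: 0.00203V* = 0.747, so V* = 368.
Substitute into dV/dt = 0: 1.17(1 - 368/814) = 0.0444P*.
The bracket is 0.548, giving P* = 0.641/0.0444 = 14.4.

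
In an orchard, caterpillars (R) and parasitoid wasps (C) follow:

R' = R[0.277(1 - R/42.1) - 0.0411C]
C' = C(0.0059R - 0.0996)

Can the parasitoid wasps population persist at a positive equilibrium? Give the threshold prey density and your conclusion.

Threshold R = 16.9; K > 16.9, so yes, the predator persists.

The predator equation gives dC/dt > 0 only when R > 0.0996/0.0059 = 16.9.
Without the predator, R → K = 42.1. Since 42.1 > 16.9, the predator can invade and persist.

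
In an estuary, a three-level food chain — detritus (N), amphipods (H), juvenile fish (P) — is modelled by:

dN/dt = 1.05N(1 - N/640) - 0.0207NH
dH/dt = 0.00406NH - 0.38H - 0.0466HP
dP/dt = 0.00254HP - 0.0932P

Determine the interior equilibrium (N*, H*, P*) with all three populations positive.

From dP/dt = 0: 0.00254H* = 0.0932, so H* = 36.7.
From dN/dt = 0: 1.05(1 - N*/640) = 0.0207·36.7, giving N* = 640·(1 - 0.723) = 177.
From dH/dt = 0: 0.00406·177 - 0.38 = 0.0466P*, so P* = 0.339/0.0466 = 7.27.

N* ≈ 177, H* ≈ 36.7, P* ≈ 7.27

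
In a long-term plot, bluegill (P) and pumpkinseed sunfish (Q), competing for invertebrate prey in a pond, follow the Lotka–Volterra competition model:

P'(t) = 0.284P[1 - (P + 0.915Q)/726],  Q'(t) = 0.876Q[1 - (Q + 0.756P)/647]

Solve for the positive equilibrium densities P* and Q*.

P* ≈ 435, Q* ≈ 318

Setting both brackets to zero gives the nullclines P + 0.915Q = 726 and 0.756P + Q = 647.
Substituting Q = 647 - 0.756P into the first: P(1 - 0.915·0.756) = 726 - 0.915·647.
So P* = 134/0.308 = 435, and then Q* = 647 - 0.756·435 = 318.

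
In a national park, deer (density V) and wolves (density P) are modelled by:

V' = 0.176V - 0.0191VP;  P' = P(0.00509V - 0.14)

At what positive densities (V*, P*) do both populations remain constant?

Set dP/dt = 0 with P > 0: 0.00509V - 0.14 = 0, so V* = 0.14/0.00509 = 27.5.
Set dV/dt = 0 with V > 0: 0.176 - 0.0191P = 0, so P* = 0.176/0.0191 = 9.21.

V* ≈ 27.5, P* ≈ 9.21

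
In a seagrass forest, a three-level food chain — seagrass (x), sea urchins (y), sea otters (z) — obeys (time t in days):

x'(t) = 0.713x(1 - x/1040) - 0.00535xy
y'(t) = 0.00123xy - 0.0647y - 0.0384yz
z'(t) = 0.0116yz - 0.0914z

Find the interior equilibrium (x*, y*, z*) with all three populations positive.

x* ≈ 979, y* ≈ 7.88, z* ≈ 29.7

From dz/dt = 0: 0.0116y* = 0.0914, so y* = 7.88.
From dx/dt = 0: 0.713(1 - x*/1040) = 0.00535·7.88, giving x* = 1040·(1 - 0.0591) = 979.
From dy/dt = 0: 0.00123·979 - 0.0647 = 0.0384z*, so z* = 1.14/0.0384 = 29.7.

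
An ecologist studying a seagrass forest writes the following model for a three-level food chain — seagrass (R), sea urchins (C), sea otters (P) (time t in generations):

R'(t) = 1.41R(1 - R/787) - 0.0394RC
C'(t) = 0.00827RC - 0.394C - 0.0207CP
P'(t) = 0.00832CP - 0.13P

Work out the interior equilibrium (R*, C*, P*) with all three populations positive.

R* ≈ 443, C* ≈ 15.6, P* ≈ 158

From dP/dt = 0: 0.00832C* = 0.13, so C* = 15.6.
From dR/dt = 0: 1.41(1 - R*/787) = 0.0394·15.6, giving R* = 787·(1 - 0.437) = 443.
From dC/dt = 0: 0.00827·443 - 0.394 = 0.0207P*, so P* = 3.27/0.0207 = 158.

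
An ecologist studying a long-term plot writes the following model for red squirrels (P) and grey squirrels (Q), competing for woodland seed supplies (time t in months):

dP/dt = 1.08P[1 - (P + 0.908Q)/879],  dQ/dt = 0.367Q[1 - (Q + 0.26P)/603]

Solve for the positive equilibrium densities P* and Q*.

P* ≈ 434, Q* ≈ 490

Setting both brackets to zero gives the nullclines P + 0.908Q = 879 and 0.26P + Q = 603.
Substituting Q = 603 - 0.26P into the first: P(1 - 0.908·0.26) = 879 - 0.908·603.
So P* = 331/0.764 = 434, and then Q* = 603 - 0.26·434 = 490.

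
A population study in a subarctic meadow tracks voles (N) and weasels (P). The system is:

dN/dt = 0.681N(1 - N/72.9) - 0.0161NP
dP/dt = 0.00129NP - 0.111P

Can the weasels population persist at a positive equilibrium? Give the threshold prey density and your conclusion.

The predator equation gives dP/dt > 0 only when N > 0.111/0.00129 = 86.
Without the predator, N → K = 72.9. Since 72.9 < 86, the predator cannot invade.

Threshold N = 86; K < 86, so no, the predator goes extinct.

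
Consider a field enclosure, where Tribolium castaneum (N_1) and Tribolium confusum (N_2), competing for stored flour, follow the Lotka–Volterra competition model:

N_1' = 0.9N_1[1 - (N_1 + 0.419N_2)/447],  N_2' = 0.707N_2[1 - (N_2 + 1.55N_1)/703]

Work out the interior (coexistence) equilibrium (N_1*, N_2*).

Setting both brackets to zero gives the nullclines N_1 + 0.419N_2 = 447 and 1.55N_1 + N_2 = 703.
Substituting N_2 = 703 - 1.55N_1 into the first: N_1(1 - 0.419·1.55) = 447 - 0.419·703.
So N_1* = 152/0.351 = 435, and then N_2* = 703 - 1.55·435 = 29.

N_1* ≈ 435, N_2* ≈ 29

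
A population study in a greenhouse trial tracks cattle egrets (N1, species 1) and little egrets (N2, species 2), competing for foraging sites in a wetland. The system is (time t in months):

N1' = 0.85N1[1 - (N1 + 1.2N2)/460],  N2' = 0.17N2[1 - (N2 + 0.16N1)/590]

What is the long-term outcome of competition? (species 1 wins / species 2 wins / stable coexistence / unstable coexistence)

Compare the nullcline intercepts: K1/α12 = 460/1.2 = 383 < K2 = 590; K2/α21 = 590/0.16 = 3690 > K1 = 460.
Since the inequalities point opposite ways, species 2 can invade but species 1 cannot.

species 2 excludes species 1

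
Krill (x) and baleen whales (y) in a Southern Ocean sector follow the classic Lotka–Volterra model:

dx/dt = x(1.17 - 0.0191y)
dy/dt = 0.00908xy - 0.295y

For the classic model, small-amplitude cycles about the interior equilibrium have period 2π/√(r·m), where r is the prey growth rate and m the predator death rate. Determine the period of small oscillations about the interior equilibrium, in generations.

T ≈ 10.7 generations

Here r = 1.17 and m = 0.295, so r·m = 0.345.
ω = √0.345 = 0.587 per generation, hence T = 2π/ω ≈ 10.7 generations.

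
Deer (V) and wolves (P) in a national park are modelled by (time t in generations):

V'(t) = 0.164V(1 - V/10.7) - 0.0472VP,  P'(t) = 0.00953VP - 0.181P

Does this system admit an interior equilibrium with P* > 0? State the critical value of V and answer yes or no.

The predator equation gives dP/dt > 0 only when V > 0.181/0.00953 = 19.
Without the predator, V → K = 10.7. Since 10.7 < 19, the predator cannot invade.

Threshold V = 19; K < 19, so no, the predator goes extinct.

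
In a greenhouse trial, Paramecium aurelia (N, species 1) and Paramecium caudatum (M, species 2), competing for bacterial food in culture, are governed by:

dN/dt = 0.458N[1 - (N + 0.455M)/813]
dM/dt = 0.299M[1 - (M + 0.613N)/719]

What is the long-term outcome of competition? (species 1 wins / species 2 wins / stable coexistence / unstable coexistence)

Compare the nullcline intercepts: K1/α12 = 813/0.455 = 1790 > K2 = 719; K2/α21 = 719/0.613 = 1170 > K1 = 813.
Since both inequalities hold, each species can invade when rare, so the interior equilibrium is stable.

stable coexistence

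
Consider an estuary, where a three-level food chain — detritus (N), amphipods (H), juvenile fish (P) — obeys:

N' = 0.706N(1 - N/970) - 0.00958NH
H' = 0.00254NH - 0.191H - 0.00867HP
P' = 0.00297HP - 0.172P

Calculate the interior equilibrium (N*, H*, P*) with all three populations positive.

From dP/dt = 0: 0.00297H* = 0.172, so H* = 57.9.
From dN/dt = 0: 0.706(1 - N*/970) = 0.00958·57.9, giving N* = 970·(1 - 0.786) = 208.
From dH/dt = 0: 0.00254·208 - 0.191 = 0.00867P*, so P* = 0.337/0.00867 = 38.8.

N* ≈ 208, H* ≈ 57.9, P* ≈ 38.8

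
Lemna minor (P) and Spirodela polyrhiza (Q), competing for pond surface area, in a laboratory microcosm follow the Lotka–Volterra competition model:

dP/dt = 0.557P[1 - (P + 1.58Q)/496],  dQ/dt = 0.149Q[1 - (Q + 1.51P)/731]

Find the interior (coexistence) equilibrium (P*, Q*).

Setting both brackets to zero gives the nullclines P + 1.58Q = 496 and 1.51P + Q = 731.
Substituting Q = 731 - 1.51P into the first: P(1 - 1.58·1.51) = 496 - 1.58·731.
So P* = -659/-1.39 = 476, and then Q* = 731 - 1.51·476 = 13.

P* ≈ 476, Q* ≈ 13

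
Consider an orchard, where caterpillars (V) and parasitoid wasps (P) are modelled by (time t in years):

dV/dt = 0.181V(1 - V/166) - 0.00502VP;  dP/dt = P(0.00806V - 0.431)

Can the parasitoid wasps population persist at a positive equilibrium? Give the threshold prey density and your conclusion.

The predator equation gives dP/dt > 0 only when V > 0.431/0.00806 = 53.5.
Without the predator, V → K = 166. Since 166 > 53.5, the predator can invade and persist.

Threshold V = 53.5; K > 53.5, so yes, the predator persists.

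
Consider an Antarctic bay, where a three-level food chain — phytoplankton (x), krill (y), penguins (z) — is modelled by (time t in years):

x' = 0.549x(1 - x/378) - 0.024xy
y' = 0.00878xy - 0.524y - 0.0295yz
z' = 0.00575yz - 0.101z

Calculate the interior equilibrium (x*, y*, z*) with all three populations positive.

From dz/dt = 0: 0.00575y* = 0.101, so y* = 17.6.
From dx/dt = 0: 0.549(1 - x*/378) = 0.024·17.6, giving x* = 378·(1 - 0.768) = 87.7.
From dy/dt = 0: 0.00878·87.7 - 0.524 = 0.0295z*, so z* = 0.246/0.0295 = 8.35.

x* ≈ 87.7, y* ≈ 17.6, z* ≈ 8.35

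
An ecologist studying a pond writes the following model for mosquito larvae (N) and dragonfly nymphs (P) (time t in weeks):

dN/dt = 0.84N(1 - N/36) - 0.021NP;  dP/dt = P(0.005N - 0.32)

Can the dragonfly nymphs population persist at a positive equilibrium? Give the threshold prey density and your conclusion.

The predator equation gives dP/dt > 0 only when N > 0.32/0.005 = 64.
Without the predator, N → K = 36. Since 36 < 64, the predator cannot invade.

Threshold N = 64; K < 64, so no, the predator goes extinct.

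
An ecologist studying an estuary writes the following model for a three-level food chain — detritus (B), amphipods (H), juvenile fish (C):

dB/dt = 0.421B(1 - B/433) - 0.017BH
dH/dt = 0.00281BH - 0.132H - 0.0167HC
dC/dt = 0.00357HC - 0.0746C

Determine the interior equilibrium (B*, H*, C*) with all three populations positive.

B* ≈ 67.6, H* ≈ 20.9, C* ≈ 3.48

From dC/dt = 0: 0.00357H* = 0.0746, so H* = 20.9.
From dB/dt = 0: 0.421(1 - B*/433) = 0.017·20.9, giving B* = 433·(1 - 0.844) = 67.6.
From dH/dt = 0: 0.00281·67.6 - 0.132 = 0.0167C*, so C* = 0.0581/0.0167 = 3.48.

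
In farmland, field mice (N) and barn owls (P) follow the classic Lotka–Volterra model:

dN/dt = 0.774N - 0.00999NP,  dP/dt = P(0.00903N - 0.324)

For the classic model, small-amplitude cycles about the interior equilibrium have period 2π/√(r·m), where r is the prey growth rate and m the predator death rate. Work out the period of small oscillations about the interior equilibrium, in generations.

T ≈ 12.5 generations

Here r = 0.774 and m = 0.324, so r·m = 0.251.
ω = √0.251 = 0.501 per generation, hence T = 2π/ω ≈ 12.5 generations.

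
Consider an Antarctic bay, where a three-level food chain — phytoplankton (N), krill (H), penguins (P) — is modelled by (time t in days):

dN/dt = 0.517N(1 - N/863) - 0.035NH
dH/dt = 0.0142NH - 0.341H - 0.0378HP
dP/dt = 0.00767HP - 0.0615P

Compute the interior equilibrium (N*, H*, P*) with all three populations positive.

From dP/dt = 0: 0.00767H* = 0.0615, so H* = 8.02.
From dN/dt = 0: 0.517(1 - N*/863) = 0.035·8.02, giving N* = 863·(1 - 0.543) = 395.
From dH/dt = 0: 0.0142·395 - 0.341 = 0.0378P*, so P* = 5.26/0.0378 = 139.

N* ≈ 395, H* ≈ 8.02, P* ≈ 139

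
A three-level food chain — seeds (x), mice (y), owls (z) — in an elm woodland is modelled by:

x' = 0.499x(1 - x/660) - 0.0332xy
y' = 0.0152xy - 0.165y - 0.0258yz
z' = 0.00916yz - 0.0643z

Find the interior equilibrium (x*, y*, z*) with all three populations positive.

From dz/dt = 0: 0.00916y* = 0.0643, so y* = 7.02.
From dx/dt = 0: 0.499(1 - x*/660) = 0.0332·7.02, giving x* = 660·(1 - 0.467) = 352.
From dy/dt = 0: 0.0152·352 - 0.165 = 0.0258z*, so z* = 5.18/0.0258 = 201.

x* ≈ 352, y* ≈ 7.02, z* ≈ 201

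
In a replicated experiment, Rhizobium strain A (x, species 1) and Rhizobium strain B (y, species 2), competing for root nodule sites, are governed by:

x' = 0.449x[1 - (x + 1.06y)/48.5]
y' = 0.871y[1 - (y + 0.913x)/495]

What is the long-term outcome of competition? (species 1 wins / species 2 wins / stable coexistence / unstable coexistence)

species 2 excludes species 1

Compare the nullcline intercepts: K1/α12 = 48.5/1.06 = 45.8 < K2 = 495; K2/α21 = 495/0.913 = 542 > K1 = 48.5.
Since the inequalities point opposite ways, species 2 can invade but species 1 cannot.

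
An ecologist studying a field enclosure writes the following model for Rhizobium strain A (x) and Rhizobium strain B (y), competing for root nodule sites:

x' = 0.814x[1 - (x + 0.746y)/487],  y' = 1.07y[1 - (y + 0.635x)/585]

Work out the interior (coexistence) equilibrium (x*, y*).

Setting both brackets to zero gives the nullclines x + 0.746y = 487 and 0.635x + y = 585.
Substituting y = 585 - 0.635x into the first: x(1 - 0.746·0.635) = 487 - 0.746·585.
So x* = 50.6/0.526 = 96.1, and then y* = 585 - 0.635·96.1 = 524.

x* ≈ 96.1, y* ≈ 524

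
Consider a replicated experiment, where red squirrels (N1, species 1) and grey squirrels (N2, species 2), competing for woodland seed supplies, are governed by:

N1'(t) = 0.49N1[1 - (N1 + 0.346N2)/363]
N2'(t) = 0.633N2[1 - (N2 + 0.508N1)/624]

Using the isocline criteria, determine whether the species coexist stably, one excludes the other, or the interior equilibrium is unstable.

Compare the nullcline intercepts: K1/α12 = 363/0.346 = 1050 > K2 = 624; K2/α21 = 624/0.508 = 1230 > K1 = 363.
Since both inequalities hold, each species can invade when rare, so the interior equilibrium is stable.

stable coexistence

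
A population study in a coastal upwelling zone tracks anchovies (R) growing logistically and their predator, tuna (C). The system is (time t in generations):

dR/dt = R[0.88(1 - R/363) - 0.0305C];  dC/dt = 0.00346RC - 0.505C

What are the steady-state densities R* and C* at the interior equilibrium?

From dC/dt = 0 with C > 0: 0.00346R* = 0.505, so R* = 146.
Substitute into dR/dt = 0: 0.88(1 - 146/363) = 0.0305C*.
The bracket is 0.598, giving C* = 0.526/0.0305 = 17.3.

R* ≈ 146, C* ≈ 17.3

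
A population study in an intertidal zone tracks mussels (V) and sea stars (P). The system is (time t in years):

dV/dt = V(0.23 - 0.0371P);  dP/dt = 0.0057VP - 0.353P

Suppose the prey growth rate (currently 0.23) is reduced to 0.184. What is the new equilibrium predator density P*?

At the interior fixed point, setting dV/dt = 0 with V > 0 fixes P* = (prey growth rate)/(VP coefficient) — independent of the other coefficients.
With the change, P* = 0.184/0.0371 = 4.96; it falls from 6.2.

P* ≈ 4.96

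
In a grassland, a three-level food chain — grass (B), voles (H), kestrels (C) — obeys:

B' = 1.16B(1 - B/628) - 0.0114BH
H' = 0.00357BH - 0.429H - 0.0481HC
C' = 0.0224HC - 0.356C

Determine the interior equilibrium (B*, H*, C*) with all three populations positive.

From dC/dt = 0: 0.0224H* = 0.356, so H* = 15.9.
From dB/dt = 0: 1.16(1 - B*/628) = 0.0114·15.9, giving B* = 628·(1 - 0.156) = 530.
From dH/dt = 0: 0.00357·530 - 0.429 = 0.0481C*, so C* = 1.46/0.0481 = 30.4.

B* ≈ 530, H* ≈ 15.9, C* ≈ 30.4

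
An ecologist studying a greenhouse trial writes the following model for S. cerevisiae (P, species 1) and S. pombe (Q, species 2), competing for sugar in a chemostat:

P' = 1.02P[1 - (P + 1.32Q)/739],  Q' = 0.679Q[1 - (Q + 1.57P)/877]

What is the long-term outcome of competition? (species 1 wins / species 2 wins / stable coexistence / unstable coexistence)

Compare the nullcline intercepts: K1/α12 = 739/1.32 = 560 < K2 = 877; K2/α21 = 877/1.57 = 559 < K1 = 739.
Since both are reversed, neither can invade when rare; the interior point is a saddle.

unstable coexistence (outcome depends on initial conditions)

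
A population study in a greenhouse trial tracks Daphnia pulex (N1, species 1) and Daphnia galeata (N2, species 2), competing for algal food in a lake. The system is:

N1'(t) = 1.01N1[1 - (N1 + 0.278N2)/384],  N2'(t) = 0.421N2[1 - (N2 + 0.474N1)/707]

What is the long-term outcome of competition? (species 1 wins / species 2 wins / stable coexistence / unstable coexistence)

Compare the nullcline intercepts: K1/α12 = 384/0.278 = 1380 > K2 = 707; K2/α21 = 707/0.474 = 1490 > K1 = 384.
Since both inequalities hold, each species can invade when rare, so the interior equilibrium is stable.

stable coexistence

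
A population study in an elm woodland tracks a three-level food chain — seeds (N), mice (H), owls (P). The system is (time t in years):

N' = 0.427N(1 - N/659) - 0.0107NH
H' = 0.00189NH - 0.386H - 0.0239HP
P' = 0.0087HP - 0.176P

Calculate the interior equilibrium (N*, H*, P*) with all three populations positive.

N* ≈ 325, H* ≈ 20.2, P* ≈ 9.54

From dP/dt = 0: 0.0087H* = 0.176, so H* = 20.2.
From dN/dt = 0: 0.427(1 - N*/659) = 0.0107·20.2, giving N* = 659·(1 - 0.507) = 325.
From dH/dt = 0: 0.00189·325 - 0.386 = 0.0239P*, so P* = 0.228/0.0239 = 9.54.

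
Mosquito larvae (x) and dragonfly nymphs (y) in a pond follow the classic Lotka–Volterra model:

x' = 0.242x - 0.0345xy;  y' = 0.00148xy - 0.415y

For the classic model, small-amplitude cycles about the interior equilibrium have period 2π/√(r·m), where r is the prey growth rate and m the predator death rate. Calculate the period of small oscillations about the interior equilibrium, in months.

T ≈ 19.8 months

Here r = 0.242 and m = 0.415, so r·m = 0.1.
ω = √0.1 = 0.317 per month, hence T = 2π/ω ≈ 19.8 months.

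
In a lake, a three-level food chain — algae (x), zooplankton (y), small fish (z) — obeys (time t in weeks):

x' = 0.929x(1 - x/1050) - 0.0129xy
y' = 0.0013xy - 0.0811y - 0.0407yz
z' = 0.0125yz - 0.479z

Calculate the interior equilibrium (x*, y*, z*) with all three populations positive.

From dz/dt = 0: 0.0125y* = 0.479, so y* = 38.3.
From dx/dt = 0: 0.929(1 - x*/1050) = 0.0129·38.3, giving x* = 1050·(1 - 0.532) = 491.
From dy/dt = 0: 0.0013·491 - 0.0811 = 0.0407z*, so z* = 0.558/0.0407 = 13.7.

x* ≈ 491, y* ≈ 38.3, z* ≈ 13.7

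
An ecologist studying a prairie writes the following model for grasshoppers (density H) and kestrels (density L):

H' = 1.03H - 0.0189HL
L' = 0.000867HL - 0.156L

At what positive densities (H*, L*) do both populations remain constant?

Set dL/dt = 0 with L > 0: 0.000867H - 0.156 = 0, so H* = 0.156/0.000867 = 180.
Set dH/dt = 0 with H > 0: 1.03 - 0.0189L = 0, so L* = 1.03/0.0189 = 54.5.

H* ≈ 180, L* ≈ 54.5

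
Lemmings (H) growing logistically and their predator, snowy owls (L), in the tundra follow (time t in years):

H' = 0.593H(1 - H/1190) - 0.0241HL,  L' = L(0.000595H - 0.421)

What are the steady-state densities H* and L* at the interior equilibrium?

H* ≈ 708, L* ≈ 9.98

From dL/dt = 0 with L > 0: 0.000595H* = 0.421, so H* = 708.
Substitute into dH/dt = 0: 0.593(1 - 708/1190) = 0.0241L*.
The bracket is 0.405, giving L* = 0.24/0.0241 = 9.98.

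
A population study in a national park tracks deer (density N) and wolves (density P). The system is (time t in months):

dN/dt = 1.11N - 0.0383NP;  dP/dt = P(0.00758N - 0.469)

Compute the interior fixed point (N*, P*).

Set dP/dt = 0 with P > 0: 0.00758N - 0.469 = 0, so N* = 0.469/0.00758 = 61.9.
Set dN/dt = 0 with N > 0: 1.11 - 0.0383P = 0, so P* = 1.11/0.0383 = 29.

N* ≈ 61.9, P* ≈ 29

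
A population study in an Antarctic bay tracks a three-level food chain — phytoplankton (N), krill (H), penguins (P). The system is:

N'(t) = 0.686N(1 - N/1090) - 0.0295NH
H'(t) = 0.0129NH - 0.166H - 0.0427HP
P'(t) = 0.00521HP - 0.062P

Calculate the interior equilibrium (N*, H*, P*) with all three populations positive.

N* ≈ 532, H* ≈ 11.9, P* ≈ 157

From dP/dt = 0: 0.00521H* = 0.062, so H* = 11.9.
From dN/dt = 0: 0.686(1 - N*/1090) = 0.0295·11.9, giving N* = 1090·(1 - 0.512) = 532.
From dH/dt = 0: 0.0129·532 - 0.166 = 0.0427P*, so P* = 6.7/0.0427 = 157.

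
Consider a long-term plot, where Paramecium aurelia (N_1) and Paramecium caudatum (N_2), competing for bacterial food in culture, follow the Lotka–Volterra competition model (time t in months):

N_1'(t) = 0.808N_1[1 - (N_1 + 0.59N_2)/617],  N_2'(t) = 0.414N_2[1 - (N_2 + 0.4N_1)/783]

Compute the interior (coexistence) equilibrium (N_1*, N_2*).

Setting both brackets to zero gives the nullclines N_1 + 0.59N_2 = 617 and 0.4N_1 + N_2 = 783.
Substituting N_2 = 783 - 0.4N_1 into the first: N_1(1 - 0.59·0.4) = 617 - 0.59·783.
So N_1* = 155/0.764 = 203, and then N_2* = 783 - 0.4·203 = 702.

N_1* ≈ 203, N_2* ≈ 702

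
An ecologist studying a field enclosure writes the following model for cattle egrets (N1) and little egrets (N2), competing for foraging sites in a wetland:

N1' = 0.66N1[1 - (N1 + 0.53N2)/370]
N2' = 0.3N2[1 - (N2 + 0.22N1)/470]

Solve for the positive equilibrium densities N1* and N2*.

N1* ≈ 137, N2* ≈ 440

Setting both brackets to zero gives the nullclines N1 + 0.53N2 = 370 and 0.22N1 + N2 = 470.
Substituting N2 = 470 - 0.22N1 into the first: N1(1 - 0.53·0.22) = 370 - 0.53·470.
So N1* = 121/0.883 = 137, and then N2* = 470 - 0.22·137 = 440.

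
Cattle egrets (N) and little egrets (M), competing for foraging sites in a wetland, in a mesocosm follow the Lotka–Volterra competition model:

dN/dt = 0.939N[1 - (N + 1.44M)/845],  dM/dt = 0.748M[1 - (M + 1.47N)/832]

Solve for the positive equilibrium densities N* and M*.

N* ≈ 316, M* ≈ 367

Setting both brackets to zero gives the nullclines N + 1.44M = 845 and 1.47N + M = 832.
Substituting M = 832 - 1.47N into the first: N(1 - 1.44·1.47) = 845 - 1.44·832.
So N* = -353/-1.12 = 316, and then M* = 832 - 1.47·316 = 367.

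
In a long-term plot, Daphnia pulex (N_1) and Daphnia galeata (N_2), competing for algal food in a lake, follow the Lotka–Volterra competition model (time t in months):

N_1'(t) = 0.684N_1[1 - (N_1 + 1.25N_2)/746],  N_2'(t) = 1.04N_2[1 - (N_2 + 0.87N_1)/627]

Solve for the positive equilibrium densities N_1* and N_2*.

Setting both brackets to zero gives the nullclines N_1 + 1.25N_2 = 746 and 0.87N_1 + N_2 = 627.
Substituting N_2 = 627 - 0.87N_1 into the first: N_1(1 - 1.25·0.87) = 746 - 1.25·627.
So N_1* = -37.8/-0.0875 = 431, and then N_2* = 627 - 0.87·431 = 252.

N_1* ≈ 431, N_2* ≈ 252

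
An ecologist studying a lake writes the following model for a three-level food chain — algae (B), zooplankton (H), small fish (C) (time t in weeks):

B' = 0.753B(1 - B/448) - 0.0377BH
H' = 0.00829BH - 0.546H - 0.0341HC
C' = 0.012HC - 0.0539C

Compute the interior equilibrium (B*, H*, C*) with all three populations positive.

From dC/dt = 0: 0.012H* = 0.0539, so H* = 4.49.
From dB/dt = 0: 0.753(1 - B*/448) = 0.0377·4.49, giving B* = 448·(1 - 0.225) = 347.
From dH/dt = 0: 0.00829·347 - 0.546 = 0.0341C*, so C* = 2.33/0.0341 = 68.4.

B* ≈ 347, H* ≈ 4.49, C* ≈ 68.4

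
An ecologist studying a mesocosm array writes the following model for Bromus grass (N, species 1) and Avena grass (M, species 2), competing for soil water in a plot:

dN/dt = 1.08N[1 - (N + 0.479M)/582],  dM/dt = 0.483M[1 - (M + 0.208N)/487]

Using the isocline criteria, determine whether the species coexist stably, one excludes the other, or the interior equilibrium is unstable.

stable coexistence

Compare the nullcline intercepts: K1/α12 = 582/0.479 = 1220 > K2 = 487; K2/α21 = 487/0.208 = 2340 > K1 = 582.
Since both inequalities hold, each species can invade when rare, so the interior equilibrium is stable.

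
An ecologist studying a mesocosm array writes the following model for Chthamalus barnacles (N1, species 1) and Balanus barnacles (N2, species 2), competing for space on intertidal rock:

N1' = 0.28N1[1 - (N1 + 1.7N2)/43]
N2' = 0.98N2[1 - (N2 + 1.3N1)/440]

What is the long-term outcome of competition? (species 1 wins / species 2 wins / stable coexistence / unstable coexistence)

Compare the nullcline intercepts: K1/α12 = 43/1.7 = 25.3 < K2 = 440; K2/α21 = 440/1.3 = 338 > K1 = 43.
Since the inequalities point opposite ways, species 2 can invade but species 1 cannot.

species 2 excludes species 1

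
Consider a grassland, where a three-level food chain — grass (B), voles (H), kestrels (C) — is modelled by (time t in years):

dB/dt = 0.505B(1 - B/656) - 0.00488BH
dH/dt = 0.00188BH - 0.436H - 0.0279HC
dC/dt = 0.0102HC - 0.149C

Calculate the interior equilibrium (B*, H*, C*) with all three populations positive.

From dC/dt = 0: 0.0102H* = 0.149, so H* = 14.6.
From dB/dt = 0: 0.505(1 - B*/656) = 0.00488·14.6, giving B* = 656·(1 - 0.141) = 563.
From dH/dt = 0: 0.00188·563 - 0.436 = 0.0279C*, so C* = 0.623/0.0279 = 22.3.

B* ≈ 563, H* ≈ 14.6, C* ≈ 22.3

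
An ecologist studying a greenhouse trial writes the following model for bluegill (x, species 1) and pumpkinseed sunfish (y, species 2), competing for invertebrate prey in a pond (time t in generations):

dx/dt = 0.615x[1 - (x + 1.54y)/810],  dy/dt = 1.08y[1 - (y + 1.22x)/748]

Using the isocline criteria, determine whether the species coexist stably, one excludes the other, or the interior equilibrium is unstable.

unstable coexistence (outcome depends on initial conditions)

Compare the nullcline intercepts: K1/α12 = 810/1.54 = 526 < K2 = 748; K2/α21 = 748/1.22 = 613 < K1 = 810.
Since both are reversed, neither can invade when rare; the interior point is a saddle.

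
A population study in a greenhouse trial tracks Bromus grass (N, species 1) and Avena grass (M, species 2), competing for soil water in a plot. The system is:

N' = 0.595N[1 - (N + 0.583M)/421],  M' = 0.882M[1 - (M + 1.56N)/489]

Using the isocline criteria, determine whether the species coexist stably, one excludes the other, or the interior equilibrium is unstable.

species 1 excludes species 2

Compare the nullcline intercepts: K1/α12 = 421/0.583 = 722 > K2 = 489; K2/α21 = 489/1.56 = 313 < K1 = 421.
Since the inequalities point opposite ways, species 1 can invade but species 2 cannot.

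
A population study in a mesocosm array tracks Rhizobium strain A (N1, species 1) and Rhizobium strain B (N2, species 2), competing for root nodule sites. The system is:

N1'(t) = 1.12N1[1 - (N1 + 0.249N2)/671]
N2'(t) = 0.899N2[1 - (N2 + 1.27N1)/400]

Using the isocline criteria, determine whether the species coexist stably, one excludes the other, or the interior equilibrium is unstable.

species 1 excludes species 2

Compare the nullcline intercepts: K1/α12 = 671/0.249 = 2690 > K2 = 400; K2/α21 = 400/1.27 = 315 < K1 = 671.
Since the inequalities point opposite ways, species 1 can invade but species 2 cannot.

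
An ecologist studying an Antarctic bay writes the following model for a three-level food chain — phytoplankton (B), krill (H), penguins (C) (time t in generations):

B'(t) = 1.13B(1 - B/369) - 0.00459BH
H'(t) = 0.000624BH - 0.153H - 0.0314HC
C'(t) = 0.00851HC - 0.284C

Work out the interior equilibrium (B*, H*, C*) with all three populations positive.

B* ≈ 319, H* ≈ 33.4, C* ≈ 1.47

From dC/dt = 0: 0.00851H* = 0.284, so H* = 33.4.
From dB/dt = 0: 1.13(1 - B*/369) = 0.00459·33.4, giving B* = 369·(1 - 0.136) = 319.
From dH/dt = 0: 0.000624·319 - 0.153 = 0.0314C*, so C* = 0.046/0.0314 = 1.47.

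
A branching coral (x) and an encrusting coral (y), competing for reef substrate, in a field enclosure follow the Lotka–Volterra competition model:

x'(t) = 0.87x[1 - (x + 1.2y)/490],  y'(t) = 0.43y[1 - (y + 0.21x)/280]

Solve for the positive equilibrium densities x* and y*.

Setting both brackets to zero gives the nullclines x + 1.2y = 490 and 0.21x + y = 280.
Substituting y = 280 - 0.21x into the first: x(1 - 1.2·0.21) = 490 - 1.2·280.
So x* = 154/0.748 = 206, and then y* = 280 - 0.21·206 = 237.

x* ≈ 206, y* ≈ 237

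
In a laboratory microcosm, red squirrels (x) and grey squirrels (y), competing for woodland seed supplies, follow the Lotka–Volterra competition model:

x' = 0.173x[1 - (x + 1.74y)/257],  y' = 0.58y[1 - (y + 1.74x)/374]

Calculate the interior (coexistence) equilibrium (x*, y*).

Setting both brackets to zero gives the nullclines x + 1.74y = 257 and 1.74x + y = 374.
Substituting y = 374 - 1.74x into the first: x(1 - 1.74·1.74) = 257 - 1.74·374.
So x* = -394/-2.03 = 194, and then y* = 374 - 1.74·194 = 36.1.

x* ≈ 194, y* ≈ 36.1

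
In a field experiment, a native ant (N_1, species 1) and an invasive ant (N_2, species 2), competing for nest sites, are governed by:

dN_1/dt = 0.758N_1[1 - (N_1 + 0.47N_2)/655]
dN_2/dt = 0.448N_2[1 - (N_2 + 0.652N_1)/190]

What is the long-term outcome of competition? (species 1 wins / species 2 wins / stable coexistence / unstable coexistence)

Compare the nullcline intercepts: K1/α12 = 655/0.47 = 1390 > K2 = 190; K2/α21 = 190/0.652 = 291 < K1 = 655.
Since the inequalities point opposite ways, species 1 can invade but species 2 cannot.

species 1 excludes species 2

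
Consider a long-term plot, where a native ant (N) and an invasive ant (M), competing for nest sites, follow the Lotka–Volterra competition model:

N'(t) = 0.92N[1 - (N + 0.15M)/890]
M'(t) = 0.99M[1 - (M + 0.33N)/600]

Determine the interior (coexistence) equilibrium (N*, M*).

Setting both brackets to zero gives the nullclines N + 0.15M = 890 and 0.33N + M = 600.
Substituting M = 600 - 0.33N into the first: N(1 - 0.15·0.33) = 890 - 0.15·600.
So N* = 800/0.951 = 842, and then M* = 600 - 0.33·842 = 322.

N* ≈ 842, M* ≈ 322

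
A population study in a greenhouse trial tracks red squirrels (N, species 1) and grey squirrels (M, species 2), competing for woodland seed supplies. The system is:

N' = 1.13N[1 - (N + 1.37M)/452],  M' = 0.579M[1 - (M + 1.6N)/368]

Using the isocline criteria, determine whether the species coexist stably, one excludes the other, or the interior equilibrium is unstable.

Compare the nullcline intercepts: K1/α12 = 452/1.37 = 330 < K2 = 368; K2/α21 = 368/1.6 = 230 < K1 = 452.
Since both are reversed, neither can invade when rare; the interior point is a saddle.

unstable coexistence (outcome depends on initial conditions)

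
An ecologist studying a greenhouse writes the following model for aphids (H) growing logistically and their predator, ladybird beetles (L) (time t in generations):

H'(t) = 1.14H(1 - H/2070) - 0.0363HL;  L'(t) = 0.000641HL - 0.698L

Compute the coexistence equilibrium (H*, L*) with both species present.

From dL/dt = 0 with L > 0: 0.000641H* = 0.698, so H* = 1090.
Substitute into dH/dt = 0: 1.14(1 - 1090/2070) = 0.0363L*.
The bracket is 0.474, giving L* = 0.54/0.0363 = 14.9.

H* ≈ 1090, L* ≈ 14.9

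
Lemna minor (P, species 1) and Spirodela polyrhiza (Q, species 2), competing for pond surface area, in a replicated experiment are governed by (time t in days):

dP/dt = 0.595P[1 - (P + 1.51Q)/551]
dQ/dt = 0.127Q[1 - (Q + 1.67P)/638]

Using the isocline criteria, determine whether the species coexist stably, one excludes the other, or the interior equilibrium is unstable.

Compare the nullcline intercepts: K1/α12 = 551/1.51 = 365 < K2 = 638; K2/α21 = 638/1.67 = 382 < K1 = 551.
Since both are reversed, neither can invade when rare; the interior point is a saddle.

unstable coexistence (outcome depends on initial conditions)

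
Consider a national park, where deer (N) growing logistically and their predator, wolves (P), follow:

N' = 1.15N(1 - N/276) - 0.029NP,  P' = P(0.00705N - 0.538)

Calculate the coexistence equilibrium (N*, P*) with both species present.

N* ≈ 76.3, P* ≈ 28.7

From dP/dt = 0 with P > 0: 0.00705N* = 0.538, so N* = 76.3.
Substitute into dN/dt = 0: 1.15(1 - 76.3/276) = 0.029P*.
The bracket is 0.724, giving P* = 0.832/0.029 = 28.7.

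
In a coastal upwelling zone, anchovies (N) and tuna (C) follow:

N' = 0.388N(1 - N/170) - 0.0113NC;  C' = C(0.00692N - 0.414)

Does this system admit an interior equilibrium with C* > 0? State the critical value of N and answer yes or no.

Threshold N = 59.8; K > 59.8, so yes, the predator persists.

The predator equation gives dC/dt > 0 only when N > 0.414/0.00692 = 59.8.
Without the predator, N → K = 170. Since 170 > 59.8, the predator can invade and persist.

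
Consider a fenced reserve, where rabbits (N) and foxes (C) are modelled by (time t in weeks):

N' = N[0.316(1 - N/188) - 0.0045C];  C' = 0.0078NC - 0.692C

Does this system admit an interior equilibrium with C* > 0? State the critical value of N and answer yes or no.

Threshold N = 88.7; K > 88.7, so yes, the predator persists.

The predator equation gives dC/dt > 0 only when N > 0.692/0.0078 = 88.7.
Without the predator, N → K = 188. Since 188 > 88.7, the predator can invade and persist.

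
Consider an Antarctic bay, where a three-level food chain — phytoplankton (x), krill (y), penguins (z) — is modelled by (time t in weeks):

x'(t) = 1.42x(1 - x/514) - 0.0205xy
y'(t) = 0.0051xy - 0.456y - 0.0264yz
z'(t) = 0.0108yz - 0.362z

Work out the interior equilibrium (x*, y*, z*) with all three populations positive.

From dz/dt = 0: 0.0108y* = 0.362, so y* = 33.5.
From dx/dt = 0: 1.42(1 - x*/514) = 0.0205·33.5, giving x* = 514·(1 - 0.484) = 265.
From dy/dt = 0: 0.0051·265 - 0.456 = 0.0264z*, so z* = 0.897/0.0264 = 34.

x* ≈ 265, y* ≈ 33.5, z* ≈ 34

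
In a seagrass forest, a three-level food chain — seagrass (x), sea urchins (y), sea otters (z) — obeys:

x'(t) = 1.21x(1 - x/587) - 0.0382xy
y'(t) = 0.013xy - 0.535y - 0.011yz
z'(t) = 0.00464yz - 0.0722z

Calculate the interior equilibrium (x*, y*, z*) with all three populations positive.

x* ≈ 299, y* ≈ 15.6, z* ≈ 304

From dz/dt = 0: 0.00464y* = 0.0722, so y* = 15.6.
From dx/dt = 0: 1.21(1 - x*/587) = 0.0382·15.6, giving x* = 587·(1 - 0.491) = 299.
From dy/dt = 0: 0.013·299 - 0.535 = 0.011z*, so z* = 3.35/0.011 = 304.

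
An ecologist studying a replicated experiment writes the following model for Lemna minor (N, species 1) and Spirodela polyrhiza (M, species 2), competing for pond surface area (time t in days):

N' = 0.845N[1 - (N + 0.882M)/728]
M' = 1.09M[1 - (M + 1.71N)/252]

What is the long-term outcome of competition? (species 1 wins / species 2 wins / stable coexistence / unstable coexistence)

Compare the nullcline intercepts: K1/α12 = 728/0.882 = 825 > K2 = 252; K2/α21 = 252/1.71 = 147 < K1 = 728.
Since the inequalities point opposite ways, species 1 can invade but species 2 cannot.

species 1 excludes species 2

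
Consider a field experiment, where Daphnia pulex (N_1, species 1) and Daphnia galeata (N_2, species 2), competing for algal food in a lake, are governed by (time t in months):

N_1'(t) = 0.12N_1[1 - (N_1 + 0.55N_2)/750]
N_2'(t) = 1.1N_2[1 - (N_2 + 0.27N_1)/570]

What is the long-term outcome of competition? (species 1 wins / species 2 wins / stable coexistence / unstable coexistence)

Compare the nullcline intercepts: K1/α12 = 750/0.55 = 1360 > K2 = 570; K2/α21 = 570/0.27 = 2110 > K1 = 750.
Since both inequalities hold, each species can invade when rare, so the interior equilibrium is stable.

stable coexistence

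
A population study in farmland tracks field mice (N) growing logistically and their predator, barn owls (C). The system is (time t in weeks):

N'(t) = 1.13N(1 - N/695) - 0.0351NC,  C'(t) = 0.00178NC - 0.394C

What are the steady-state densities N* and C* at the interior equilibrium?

From dC/dt = 0 with C > 0: 0.00178N* = 0.394, so N* = 221.
Substitute into dN/dt = 0: 1.13(1 - 221/695) = 0.0351C*.
The bracket is 0.682, giving C* = 0.77/0.0351 = 21.9.

N* ≈ 221, C* ≈ 21.9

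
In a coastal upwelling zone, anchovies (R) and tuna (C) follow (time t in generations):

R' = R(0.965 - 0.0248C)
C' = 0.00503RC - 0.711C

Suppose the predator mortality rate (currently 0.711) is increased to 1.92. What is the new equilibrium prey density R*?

At the interior fixed point, setting dC/dt = 0 with C > 0 fixes R* = (predator death rate)/(RC coefficient) — independent of the other coefficients.
With the change, R* = 1.92/0.00503 = 382; it rises from 141.

R* ≈ 382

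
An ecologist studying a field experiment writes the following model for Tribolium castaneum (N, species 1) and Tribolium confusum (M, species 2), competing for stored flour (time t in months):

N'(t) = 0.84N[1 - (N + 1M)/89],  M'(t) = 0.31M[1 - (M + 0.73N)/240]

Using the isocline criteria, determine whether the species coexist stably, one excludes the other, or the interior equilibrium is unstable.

Compare the nullcline intercepts: K1/α12 = 89/1 = 89 < K2 = 240; K2/α21 = 240/0.73 = 329 > K1 = 89.
Since the inequalities point opposite ways, species 2 can invade but species 1 cannot.

species 2 excludes species 1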